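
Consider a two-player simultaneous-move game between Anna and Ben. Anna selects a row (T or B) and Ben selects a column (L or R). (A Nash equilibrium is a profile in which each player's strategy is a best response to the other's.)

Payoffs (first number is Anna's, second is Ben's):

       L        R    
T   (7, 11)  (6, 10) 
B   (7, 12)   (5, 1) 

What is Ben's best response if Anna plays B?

L

Against B, Ben earns 12 from L and 1 from R.
So L is the best response.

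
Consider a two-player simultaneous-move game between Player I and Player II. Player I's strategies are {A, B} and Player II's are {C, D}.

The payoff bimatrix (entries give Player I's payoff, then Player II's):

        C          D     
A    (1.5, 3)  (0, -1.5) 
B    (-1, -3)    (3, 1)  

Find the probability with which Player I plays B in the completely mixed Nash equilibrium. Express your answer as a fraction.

9/17

Let p be the probability that Player I plays A. In a completely mixed equilibrium, Player II must be indifferent between C and D.
Player II's expected payoff from C is 3p − 3(1−p); from D it is −1.5p + (1−p).
Setting these equal: 6p − 3 = −2.5p + 1, so p = 8/17.
Therefore Player I plays B with probability 1 − 8/17 = 9/17.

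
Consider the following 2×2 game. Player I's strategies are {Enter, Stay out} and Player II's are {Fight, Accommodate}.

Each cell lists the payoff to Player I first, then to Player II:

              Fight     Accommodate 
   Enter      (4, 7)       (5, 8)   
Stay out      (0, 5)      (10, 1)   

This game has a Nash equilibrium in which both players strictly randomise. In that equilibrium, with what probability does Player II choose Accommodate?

Let c be the probability that Player II plays Fight. In a completely mixed equilibrium, Player I must be indifferent between Enter and Stay out.
Player I's expected payoff from Enter is 4c + 5(1−c); from Stay out it is 10(1−c).
Setting these equal: −c + 5 = −10c + 10, so c = 5/9.
Therefore Player II plays Accommodate with probability 1 − 5/9 = 4/9.

4/9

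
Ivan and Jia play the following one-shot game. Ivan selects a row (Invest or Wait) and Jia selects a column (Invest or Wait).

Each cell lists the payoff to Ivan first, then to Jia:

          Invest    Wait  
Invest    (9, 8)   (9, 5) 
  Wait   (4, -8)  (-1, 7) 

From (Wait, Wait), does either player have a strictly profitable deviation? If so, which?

Ivan

Ivan at (Wait, Wait) earns -1; deviating to Invest yields 9 — a strict improvement.
Jia earns 7; deviating to Invest yields -8 — not better.
Only Ivan has a strictly profitable deviation.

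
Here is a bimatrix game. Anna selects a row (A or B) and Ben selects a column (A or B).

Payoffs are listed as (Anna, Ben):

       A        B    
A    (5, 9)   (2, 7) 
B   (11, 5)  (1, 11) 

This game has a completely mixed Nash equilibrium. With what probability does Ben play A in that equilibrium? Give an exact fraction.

Let c be the probability that Ben plays A. In a completely mixed equilibrium, Anna must be indifferent between A and B.
Anna's expected payoff from A is 5c + 2(1−c); from B it is 11c + (1−c).
Setting these equal: 3c + 2 = 10c + 1, so c = 1/7.

1/7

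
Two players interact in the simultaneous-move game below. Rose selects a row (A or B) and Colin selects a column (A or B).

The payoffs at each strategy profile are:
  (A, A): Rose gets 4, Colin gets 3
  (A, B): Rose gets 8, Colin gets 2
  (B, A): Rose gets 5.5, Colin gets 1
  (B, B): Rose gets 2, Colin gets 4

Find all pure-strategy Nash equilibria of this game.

(A, A): Rose prefers B (5.5 > 4) — not an equilibrium.
(A, B): Colin prefers A (3 > 2) — not an equilibrium.
(B, A): Colin prefers B (4 > 1) — not an equilibrium.
(B, B): Rose prefers A (8 > 2) — not an equilibrium.

none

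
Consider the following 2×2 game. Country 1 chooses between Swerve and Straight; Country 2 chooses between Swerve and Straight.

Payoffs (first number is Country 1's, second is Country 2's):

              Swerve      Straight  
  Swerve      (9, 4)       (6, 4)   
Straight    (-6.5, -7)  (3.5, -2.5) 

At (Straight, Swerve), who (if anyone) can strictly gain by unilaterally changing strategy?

Both

Country 1 at (Straight, Swerve) earns -6.5; deviating to Swerve yields 9 — a strict improvement.
Country 2 earns -7; deviating to Straight yields -2.5 — a strict improvement.
Both Country 1 and Country 2 have strictly profitable deviations.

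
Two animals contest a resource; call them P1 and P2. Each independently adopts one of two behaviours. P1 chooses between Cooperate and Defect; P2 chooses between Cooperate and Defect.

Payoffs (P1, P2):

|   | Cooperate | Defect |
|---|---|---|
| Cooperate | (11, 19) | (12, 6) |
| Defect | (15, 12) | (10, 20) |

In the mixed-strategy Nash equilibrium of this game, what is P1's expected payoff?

First find y, the probability P2 plays Cooperate, from P1's indifference between Cooperate and Defect: 11y + 12(1−y) = 15y + 10(1−y), giving y = 1/3.
Since P1 is indifferent in equilibrium, P1's expected payoff equals the payoff from either row against (1/3, 2/3). Using Cooperate: 11(1/3) + 12(2/3) = 35/3.

35/3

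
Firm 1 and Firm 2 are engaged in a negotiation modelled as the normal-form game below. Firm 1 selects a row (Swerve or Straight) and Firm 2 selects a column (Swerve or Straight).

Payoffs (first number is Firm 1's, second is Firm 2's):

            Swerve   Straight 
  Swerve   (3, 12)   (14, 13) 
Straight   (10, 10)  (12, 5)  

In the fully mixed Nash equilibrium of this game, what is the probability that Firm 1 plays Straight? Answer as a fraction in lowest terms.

Let p be the probability that Firm 1 plays Swerve. In a completely mixed equilibrium, Firm 2 must be indifferent between Swerve and Straight.
Firm 2's expected payoff from Swerve is 12p + 10(1−p); from Straight it is 13p + 5(1−p).
Setting these equal: 2p + 10 = 8p + 5, so p = 5/6.
Therefore Firm 1 plays Straight with probability 1 − 5/6 = 1/6.

1/6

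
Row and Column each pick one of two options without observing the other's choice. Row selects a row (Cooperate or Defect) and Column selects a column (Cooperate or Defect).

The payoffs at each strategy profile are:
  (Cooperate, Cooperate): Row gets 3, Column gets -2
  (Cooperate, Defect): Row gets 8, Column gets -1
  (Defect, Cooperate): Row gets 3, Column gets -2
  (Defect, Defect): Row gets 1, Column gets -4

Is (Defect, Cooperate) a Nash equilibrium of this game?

Yes

At (Defect, Cooperate), Row earns 3; switching to Cooperate would give 3, so Row has no profitable deviation.
Column earns -2; switching to Defect would give -4, so Column has no profitable deviation.
Neither player can gain by a unilateral deviation, so this profile is a Nash equilibrium.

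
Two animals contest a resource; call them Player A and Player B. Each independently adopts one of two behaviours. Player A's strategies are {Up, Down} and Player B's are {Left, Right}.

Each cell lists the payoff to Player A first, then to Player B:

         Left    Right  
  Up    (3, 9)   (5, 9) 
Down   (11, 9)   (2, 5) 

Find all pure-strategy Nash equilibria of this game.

(Up, Left): Player A prefers Down (11 > 3) — not an equilibrium.
(Up, Right): Player A gets 5 ≥ 2 from Down, and Player B gets 9 ≥ 9 from Left — Nash equilibrium.
(Down, Left): Player A gets 11 ≥ 3 from Up, and Player B gets 9 ≥ 5 from Right — Nash equilibrium.
(Down, Right): Player A prefers Up (5 > 2); Player B prefers Left (9 > 5) — not an equilibrium.

(Up, Right) and (Down, Left)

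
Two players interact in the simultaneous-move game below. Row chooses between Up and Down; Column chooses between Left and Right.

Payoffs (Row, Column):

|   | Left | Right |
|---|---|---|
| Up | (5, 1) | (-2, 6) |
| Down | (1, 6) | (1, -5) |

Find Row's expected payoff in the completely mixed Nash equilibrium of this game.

1

First find q, the probability Column plays Left, from Row's indifference between Up and Down: 5q − 2(1−q) = q + (1−q), giving q = 3/7.
Since Row is indifferent in equilibrium, Row's expected payoff equals the payoff from either row against (3/7, 4/7). Using Up: 5(3/7) − 2(4/7) = 1.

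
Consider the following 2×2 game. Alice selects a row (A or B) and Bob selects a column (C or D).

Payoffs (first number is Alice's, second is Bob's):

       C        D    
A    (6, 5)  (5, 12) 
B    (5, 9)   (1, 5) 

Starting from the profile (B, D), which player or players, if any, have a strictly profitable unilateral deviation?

Alice at (B, D) earns 1; deviating to A yields 5 — a strict improvement.
Bob earns 5; deviating to C yields 9 — a strict improvement.
Both Alice and Bob have strictly profitable deviations.

Both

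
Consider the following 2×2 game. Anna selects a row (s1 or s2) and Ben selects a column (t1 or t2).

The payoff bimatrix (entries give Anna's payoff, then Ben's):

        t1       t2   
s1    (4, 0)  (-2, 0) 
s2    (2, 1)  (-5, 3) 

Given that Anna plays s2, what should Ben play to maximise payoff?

t2

Against s2, Ben earns 1 from t1 and 3 from t2.
So t2 is the best response.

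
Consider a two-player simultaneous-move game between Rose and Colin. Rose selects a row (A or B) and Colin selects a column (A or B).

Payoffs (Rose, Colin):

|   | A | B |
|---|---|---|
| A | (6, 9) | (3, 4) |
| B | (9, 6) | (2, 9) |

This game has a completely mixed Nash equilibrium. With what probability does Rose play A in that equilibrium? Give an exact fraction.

Let r be the probability that Rose plays A. In a completely mixed equilibrium, Colin must be indifferent between A and B.
Colin's expected payoff from A is 9r + 6(1−r); from B it is 4r + 9(1−r).
Setting these equal: 3r + 6 = −5r + 9, so r = 3/8.

3/8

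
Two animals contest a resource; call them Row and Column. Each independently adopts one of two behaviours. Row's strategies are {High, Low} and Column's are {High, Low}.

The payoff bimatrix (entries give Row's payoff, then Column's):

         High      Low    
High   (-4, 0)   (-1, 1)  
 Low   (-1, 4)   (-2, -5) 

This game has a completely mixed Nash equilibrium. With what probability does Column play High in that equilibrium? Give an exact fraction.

Let y be the probability that Column plays High. In a completely mixed equilibrium, Row must be indifferent between High and Low.
Row's expected payoff from High is −4y − (1−y); from Low it is −y − 2(1−y).
Setting these equal: −3y − 1 = y − 2, so y = 1/4.

1/4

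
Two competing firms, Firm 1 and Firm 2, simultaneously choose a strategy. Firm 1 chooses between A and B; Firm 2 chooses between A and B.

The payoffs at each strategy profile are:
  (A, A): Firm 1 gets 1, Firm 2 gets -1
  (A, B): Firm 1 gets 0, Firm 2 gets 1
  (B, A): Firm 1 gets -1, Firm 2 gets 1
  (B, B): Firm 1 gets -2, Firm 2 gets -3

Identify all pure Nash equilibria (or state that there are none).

(A, A): Firm 2 prefers B (1 > -1) — not an equilibrium.
(A, B): Firm 1 gets 0 ≥ -2 from B, and Firm 2 gets 1 ≥ -1 from A — Nash equilibrium.
(B, A): Firm 1 prefers A (1 > -1) — not an equilibrium.
(B, B): Firm 1 prefers A (0 > -2); Firm 2 prefers A (1 > -3) — not an equilibrium.

(A, B)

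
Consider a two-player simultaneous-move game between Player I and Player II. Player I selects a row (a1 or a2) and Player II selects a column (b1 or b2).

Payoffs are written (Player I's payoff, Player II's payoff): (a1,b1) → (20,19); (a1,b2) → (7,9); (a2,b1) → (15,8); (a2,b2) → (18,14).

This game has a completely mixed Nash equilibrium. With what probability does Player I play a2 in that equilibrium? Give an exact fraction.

5/8

Let r be the probability that Player I plays a1. In a completely mixed equilibrium, Player II must be indifferent between b1 and b2.
Player II's expected payoff from b1 is 19r + 8(1−r); from b2 it is 9r + 14(1−r).
Setting these equal: 11r + 8 = −5r + 14, so r = 3/8.
Therefore Player I plays a2 with probability 1 − 3/8 = 5/8.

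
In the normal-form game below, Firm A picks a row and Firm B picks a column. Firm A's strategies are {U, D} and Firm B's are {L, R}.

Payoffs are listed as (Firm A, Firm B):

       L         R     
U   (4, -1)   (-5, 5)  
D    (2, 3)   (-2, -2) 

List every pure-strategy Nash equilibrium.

(U, L): Firm B prefers R (5 > -1) — not an equilibrium.
(U, R): Firm A prefers D (-2 > -5) — not an equilibrium.
(D, L): Firm A prefers U (4 > 2) — not an equilibrium.
(D, R): Firm B prefers L (3 > -2) — not an equilibrium.

none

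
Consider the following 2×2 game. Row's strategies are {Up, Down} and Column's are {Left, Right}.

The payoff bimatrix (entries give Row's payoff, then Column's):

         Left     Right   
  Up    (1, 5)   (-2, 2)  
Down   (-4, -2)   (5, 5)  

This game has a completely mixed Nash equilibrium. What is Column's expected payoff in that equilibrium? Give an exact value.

29/10

First find x, the probability Row plays Up, from Column's indifference between Left and Right: 5x − 2(1−x) = 2x + 5(1−x), giving x = 7/10.
Since Column is indifferent in equilibrium, Column's expected payoff equals the payoff from either column against (7/10, 3/10). Using Left: 5(7/10) − 2(3/10) = 29/10.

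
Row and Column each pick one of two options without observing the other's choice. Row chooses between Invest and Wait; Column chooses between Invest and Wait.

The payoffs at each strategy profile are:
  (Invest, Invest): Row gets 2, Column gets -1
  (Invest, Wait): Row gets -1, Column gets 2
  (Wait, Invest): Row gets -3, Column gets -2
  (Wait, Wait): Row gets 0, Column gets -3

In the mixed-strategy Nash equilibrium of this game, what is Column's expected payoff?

-7/4

First find x, the probability Row plays Invest, from Column's indifference between Invest and Wait: −x − 2(1−x) = 2x − 3(1−x), giving x = 1/4.
Since Column is indifferent in equilibrium, Column's expected payoff equals the payoff from either column against (1/4, 3/4). Using Invest: −(1/4) − 2(3/4) = -7/4.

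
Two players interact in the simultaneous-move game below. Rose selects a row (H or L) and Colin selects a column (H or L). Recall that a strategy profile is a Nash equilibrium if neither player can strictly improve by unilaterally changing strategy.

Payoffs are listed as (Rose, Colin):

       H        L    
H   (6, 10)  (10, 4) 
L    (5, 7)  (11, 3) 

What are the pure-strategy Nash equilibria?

(H, H): Rose gets 6 ≥ 5 from L, and Colin gets 10 ≥ 4 from L — Nash equilibrium.
(H, L): Rose prefers L (11 > 10); Colin prefers H (10 > 4) — not an equilibrium.
(L, H): Rose prefers H (6 > 5) — not an equilibrium.
(L, L): Colin prefers H (7 > 3) — not an equilibrium.

(H, H)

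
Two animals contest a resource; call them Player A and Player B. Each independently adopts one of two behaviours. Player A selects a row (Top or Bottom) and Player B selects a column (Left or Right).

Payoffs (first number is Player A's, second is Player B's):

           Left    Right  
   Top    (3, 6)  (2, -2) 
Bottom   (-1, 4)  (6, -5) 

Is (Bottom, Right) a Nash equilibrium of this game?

No

At (Bottom, Right), Player A earns 6; switching to Top would give 2, so Player A has no profitable deviation.
Player B earns -5; switching to Left would give 4, so Player B would deviate.
Since at least one player can profitably deviate, this is not a Nash equilibrium.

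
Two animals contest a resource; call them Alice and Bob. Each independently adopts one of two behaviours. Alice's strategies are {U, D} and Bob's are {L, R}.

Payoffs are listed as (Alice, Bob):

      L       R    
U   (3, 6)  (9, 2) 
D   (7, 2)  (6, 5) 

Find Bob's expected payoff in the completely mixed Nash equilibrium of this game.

First find p, the probability Alice plays U, from Bob's indifference between L and R: 6p + 2(1−p) = 2p + 5(1−p), giving p = 3/7.
Since Bob is indifferent in equilibrium, Bob's expected payoff equals the payoff from either column against (3/7, 4/7). Using L: 6(3/7) + 2(4/7) = 26/7.

26/7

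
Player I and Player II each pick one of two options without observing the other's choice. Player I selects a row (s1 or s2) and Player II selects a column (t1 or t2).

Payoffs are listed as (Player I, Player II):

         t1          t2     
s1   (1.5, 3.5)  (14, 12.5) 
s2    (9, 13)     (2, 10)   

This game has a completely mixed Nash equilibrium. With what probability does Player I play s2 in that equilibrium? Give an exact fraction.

3/4

Let p be the probability that Player I plays s1. In a completely mixed equilibrium, Player II must be indifferent between t1 and t2.
Player II's expected payoff from t1 is 3.5p + 13(1−p); from t2 it is 12.5p + 10(1−p).
Setting these equal: −9.5p + 13 = 2.5p + 10, so p = 1/4.
Therefore Player I plays s2 with probability 1 − 1/4 = 3/4.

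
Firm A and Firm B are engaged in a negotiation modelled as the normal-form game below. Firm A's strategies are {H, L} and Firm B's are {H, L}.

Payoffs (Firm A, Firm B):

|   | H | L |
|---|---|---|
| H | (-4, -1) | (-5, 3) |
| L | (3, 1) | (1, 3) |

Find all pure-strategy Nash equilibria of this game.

(H, H): Firm A prefers L (3 > -4); Firm B prefers L (3 > -1) — not an equilibrium.
(H, L): Firm A prefers L (1 > -5) — not an equilibrium.
(L, H): Firm B prefers L (3 > 1) — not an equilibrium.
(L, L): Firm A gets 1 ≥ -5 from H, and Firm B gets 3 ≥ 1 from H — Nash equilibrium.

(L, L)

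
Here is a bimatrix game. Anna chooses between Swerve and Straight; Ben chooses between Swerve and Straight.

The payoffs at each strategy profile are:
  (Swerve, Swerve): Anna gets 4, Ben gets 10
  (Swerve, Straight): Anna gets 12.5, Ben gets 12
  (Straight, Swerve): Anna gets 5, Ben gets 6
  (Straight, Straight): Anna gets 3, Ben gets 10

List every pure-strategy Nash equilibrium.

(Swerve, Straight)

(Swerve, Swerve): Anna prefers Straight (5 > 4); Ben prefers Straight (12 > 10) — not an equilibrium.
(Swerve, Straight): Anna gets 12.5 ≥ 3 from Straight, and Ben gets 12 ≥ 10 from Swerve — Nash equilibrium.
(Straight, Swerve): Ben prefers Straight (10 > 6) — not an equilibrium.
(Straight, Straight): Anna prefers Swerve (12.5 > 3) — not an equilibrium.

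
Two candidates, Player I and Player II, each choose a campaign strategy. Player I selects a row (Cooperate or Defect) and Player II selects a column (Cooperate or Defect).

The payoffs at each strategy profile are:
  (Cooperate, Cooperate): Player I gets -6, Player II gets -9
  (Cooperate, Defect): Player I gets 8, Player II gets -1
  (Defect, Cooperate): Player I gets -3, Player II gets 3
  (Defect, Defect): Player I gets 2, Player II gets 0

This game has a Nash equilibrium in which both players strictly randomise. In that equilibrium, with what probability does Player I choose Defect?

Let p be the probability that Player I plays Cooperate. In a completely mixed equilibrium, Player II must be indifferent between Cooperate and Defect.
Player II's expected payoff from Cooperate is −9p + 3(1−p); from Defect it is −p.
Setting these equal: −12p + 3 = −p, so p = 3/11.
Therefore Player I plays Defect with probability 1 − 3/11 = 8/11.

8/11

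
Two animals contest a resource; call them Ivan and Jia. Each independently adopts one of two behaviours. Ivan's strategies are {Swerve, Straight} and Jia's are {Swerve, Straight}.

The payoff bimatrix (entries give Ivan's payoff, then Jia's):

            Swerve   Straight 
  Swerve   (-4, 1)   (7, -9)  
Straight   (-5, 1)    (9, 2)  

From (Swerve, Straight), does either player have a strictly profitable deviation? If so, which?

Ivan at (Swerve, Straight) earns 7; deviating to Straight yields 9 — a strict improvement.
Jia earns -9; deviating to Swerve yields 1 — a strict improvement.
Both Ivan and Jia have strictly profitable deviations.

Both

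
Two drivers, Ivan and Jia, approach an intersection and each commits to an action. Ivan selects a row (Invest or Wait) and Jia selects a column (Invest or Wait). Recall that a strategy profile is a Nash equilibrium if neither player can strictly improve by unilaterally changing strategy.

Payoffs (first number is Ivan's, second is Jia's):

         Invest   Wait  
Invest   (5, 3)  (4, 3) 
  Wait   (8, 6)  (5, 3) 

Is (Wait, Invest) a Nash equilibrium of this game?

Yes

At (Wait, Invest), Ivan earns 8; switching to Invest would give 5, so Ivan has no profitable deviation.
Jia earns 6; switching to Wait would give 3, so Jia has no profitable deviation.
Neither player can gain by a unilateral deviation, so this profile is a Nash equilibrium.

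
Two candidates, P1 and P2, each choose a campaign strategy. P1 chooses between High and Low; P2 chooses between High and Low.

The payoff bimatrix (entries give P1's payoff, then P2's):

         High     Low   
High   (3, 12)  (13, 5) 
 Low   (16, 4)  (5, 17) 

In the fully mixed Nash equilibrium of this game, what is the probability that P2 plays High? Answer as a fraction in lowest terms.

Let q be the probability that P2 plays High. In a completely mixed equilibrium, P1 must be indifferent between High and Low.
P1's expected payoff from High is 3q + 13(1−q); from Low it is 16q + 5(1−q).
Setting these equal: −10q + 13 = 11q + 5, so q = 8/21.

8/21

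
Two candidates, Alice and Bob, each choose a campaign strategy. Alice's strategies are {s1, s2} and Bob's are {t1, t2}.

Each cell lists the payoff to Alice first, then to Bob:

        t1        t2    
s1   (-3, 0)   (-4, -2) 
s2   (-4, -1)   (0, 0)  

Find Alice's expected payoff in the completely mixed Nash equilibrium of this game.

First find y, the probability Bob plays t1, from Alice's indifference between s1 and s2: −3y − 4(1−y) = −4y, giving y = 4/5.
Since Alice is indifferent in equilibrium, Alice's expected payoff equals the payoff from either row against (4/5, 1/5). Using s1: −3(4/5) − 4(1/5) = -16/5.

-16/5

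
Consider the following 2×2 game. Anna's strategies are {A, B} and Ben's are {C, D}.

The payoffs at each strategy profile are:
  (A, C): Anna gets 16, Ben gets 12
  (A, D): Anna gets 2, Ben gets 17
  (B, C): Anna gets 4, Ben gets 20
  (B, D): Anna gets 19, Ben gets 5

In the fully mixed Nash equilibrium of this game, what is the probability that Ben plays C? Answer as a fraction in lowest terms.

17/29

Let y be the probability that Ben plays C. In a completely mixed equilibrium, Anna must be indifferent between A and B.
Anna's expected payoff from A is 16y + 2(1−y); from B it is 4y + 19(1−y).
Setting these equal: 14y + 2 = −15y + 19, so y = 17/29.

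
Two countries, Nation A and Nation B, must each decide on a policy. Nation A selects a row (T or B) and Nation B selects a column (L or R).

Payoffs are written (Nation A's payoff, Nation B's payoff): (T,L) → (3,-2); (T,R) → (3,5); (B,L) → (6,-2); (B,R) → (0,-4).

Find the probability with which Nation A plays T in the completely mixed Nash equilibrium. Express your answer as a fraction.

2/9

Let p be the probability that Nation A plays T. In a completely mixed equilibrium, Nation B must be indifferent between L and R.
Nation B's expected payoff from L is −2p − 2(1−p); from R it is 5p − 4(1−p).
Setting these equal: -2 = 9p − 4, so p = 2/9.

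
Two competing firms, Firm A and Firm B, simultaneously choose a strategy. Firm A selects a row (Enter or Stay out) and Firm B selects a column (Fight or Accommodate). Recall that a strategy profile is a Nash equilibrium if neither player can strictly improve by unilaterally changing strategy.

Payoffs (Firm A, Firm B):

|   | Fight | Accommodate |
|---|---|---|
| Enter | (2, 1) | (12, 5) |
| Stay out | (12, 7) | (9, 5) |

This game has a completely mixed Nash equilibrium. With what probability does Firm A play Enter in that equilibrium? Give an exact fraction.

1/3

Let x be the probability that Firm A plays Enter. In a completely mixed equilibrium, Firm B must be indifferent between Fight and Accommodate.
Firm B's expected payoff from Fight is x + 7(1−x); from Accommodate it is 5x + 5(1−x).
Setting these equal: −6x + 7 = 5, so x = 1/3.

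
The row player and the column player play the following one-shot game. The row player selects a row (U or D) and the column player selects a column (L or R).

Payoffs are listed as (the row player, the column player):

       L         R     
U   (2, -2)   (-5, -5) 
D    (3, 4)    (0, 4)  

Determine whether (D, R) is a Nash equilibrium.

At (D, R), the row player earns 0; switching to U would give -5, so the row player has no profitable deviation.
The column player earns 4; switching to L would give 4, so the column player has no profitable deviation.
Neither player can gain by a unilateral deviation, so this profile is a Nash equilibrium.

Yes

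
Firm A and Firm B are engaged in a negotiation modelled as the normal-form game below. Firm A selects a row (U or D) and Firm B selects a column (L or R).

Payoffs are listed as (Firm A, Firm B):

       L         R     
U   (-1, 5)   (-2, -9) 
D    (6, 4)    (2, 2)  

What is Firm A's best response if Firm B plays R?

D

Against R, Firm A earns -2 from U and 2 from D.
So D is the best response.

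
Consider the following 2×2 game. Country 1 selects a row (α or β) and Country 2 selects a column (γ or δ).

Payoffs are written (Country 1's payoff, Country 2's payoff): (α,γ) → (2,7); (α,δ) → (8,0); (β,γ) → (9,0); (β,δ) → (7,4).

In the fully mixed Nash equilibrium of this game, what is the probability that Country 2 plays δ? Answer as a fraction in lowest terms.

Let y be the probability that Country 2 plays γ. In a completely mixed equilibrium, Country 1 must be indifferent between α and β.
Country 1's expected payoff from α is 2y + 8(1−y); from β it is 9y + 7(1−y).
Setting these equal: −6y + 8 = 2y + 7, so y = 1/8.
Therefore Country 2 plays δ with probability 1 − 1/8 = 7/8.

7/8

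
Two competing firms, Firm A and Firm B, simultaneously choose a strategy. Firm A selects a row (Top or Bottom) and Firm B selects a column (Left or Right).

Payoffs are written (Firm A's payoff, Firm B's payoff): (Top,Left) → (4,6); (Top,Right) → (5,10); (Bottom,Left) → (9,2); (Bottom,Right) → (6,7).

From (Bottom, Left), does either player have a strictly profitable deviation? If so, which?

Firm B

Firm A at (Bottom, Left) earns 9; deviating to Top yields 4 — not better.
Firm B earns 2; deviating to Right yields 7 — a strict improvement.
Only Firm B has a strictly profitable deviation.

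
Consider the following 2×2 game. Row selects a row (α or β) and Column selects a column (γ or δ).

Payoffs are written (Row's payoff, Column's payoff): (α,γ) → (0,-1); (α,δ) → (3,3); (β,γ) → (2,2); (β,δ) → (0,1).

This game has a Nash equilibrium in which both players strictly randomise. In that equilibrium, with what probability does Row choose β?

4/5

Let r be the probability that Row plays α. In a completely mixed equilibrium, Column must be indifferent between γ and δ.
Column's expected payoff from γ is −r + 2(1−r); from δ it is 3r + (1−r).
Setting these equal: −3r + 2 = 2r + 1, so r = 1/5.
Therefore Row plays β with probability 1 − 1/5 = 4/5.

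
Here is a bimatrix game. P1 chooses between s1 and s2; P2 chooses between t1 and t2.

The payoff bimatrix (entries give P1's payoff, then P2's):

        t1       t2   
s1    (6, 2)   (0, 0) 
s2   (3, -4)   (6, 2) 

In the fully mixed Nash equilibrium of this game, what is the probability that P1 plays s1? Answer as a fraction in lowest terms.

Let p be the probability that P1 plays s1. In a completely mixed equilibrium, P2 must be indifferent between t1 and t2.
P2's expected payoff from t1 is 2p − 4(1−p); from t2 it is 2(1−p).
Setting these equal: 6p − 4 = −2p + 2, so p = 3/4.

3/4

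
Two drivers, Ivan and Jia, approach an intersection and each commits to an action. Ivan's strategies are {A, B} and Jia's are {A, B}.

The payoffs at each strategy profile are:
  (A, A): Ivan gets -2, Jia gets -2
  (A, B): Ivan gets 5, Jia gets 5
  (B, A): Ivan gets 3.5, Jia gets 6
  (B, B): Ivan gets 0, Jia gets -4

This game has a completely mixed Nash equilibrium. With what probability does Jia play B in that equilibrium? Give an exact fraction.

Let y be the probability that Jia plays A. In a completely mixed equilibrium, Ivan must be indifferent between A and B.
Ivan's expected payoff from A is −2y + 5(1−y); from B it is 3.5y.
Setting these equal: −7y + 5 = 3.5y, so y = 10/21.
Therefore Jia plays B with probability 1 − 10/21 = 11/21.

11/21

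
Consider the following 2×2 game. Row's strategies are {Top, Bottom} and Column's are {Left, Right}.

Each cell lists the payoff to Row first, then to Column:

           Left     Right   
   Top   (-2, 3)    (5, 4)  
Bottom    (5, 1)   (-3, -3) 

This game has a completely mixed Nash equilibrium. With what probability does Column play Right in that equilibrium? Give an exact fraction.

Let y be the probability that Column plays Left. In a completely mixed equilibrium, Row must be indifferent between Top and Bottom.
Row's expected payoff from Top is −2y + 5(1−y); from Bottom it is 5y − 3(1−y).
Setting these equal: −7y + 5 = 8y − 3, so y = 8/15.
Therefore Column plays Right with probability 1 − 8/15 = 7/15.

7/15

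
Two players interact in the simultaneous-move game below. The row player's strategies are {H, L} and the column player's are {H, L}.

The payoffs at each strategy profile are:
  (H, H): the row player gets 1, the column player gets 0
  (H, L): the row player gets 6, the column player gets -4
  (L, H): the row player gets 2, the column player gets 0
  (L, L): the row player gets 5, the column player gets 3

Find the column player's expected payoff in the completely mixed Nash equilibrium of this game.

0

First find x, the probability the row player plays H, from the column player's indifference between H and L: 0 = −4x + 3(1−x), giving x = 3/7.
Since the column player is indifferent in equilibrium, the column player's expected payoff equals the payoff from either column against (3/7, 4/7). Using H: 0 = 0.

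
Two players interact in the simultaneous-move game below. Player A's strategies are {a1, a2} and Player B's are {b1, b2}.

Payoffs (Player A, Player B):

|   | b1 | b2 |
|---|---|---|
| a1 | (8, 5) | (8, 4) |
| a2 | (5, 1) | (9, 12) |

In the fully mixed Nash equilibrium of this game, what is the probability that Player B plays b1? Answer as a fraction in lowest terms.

1/4

Let c be the probability that Player B plays b1. In a completely mixed equilibrium, Player A must be indifferent between a1 and a2.
Player A's expected payoff from a1 is 8c + 8(1−c); from a2 it is 5c + 9(1−c).
Setting these equal: 8 = −4c + 9, so c = 1/4.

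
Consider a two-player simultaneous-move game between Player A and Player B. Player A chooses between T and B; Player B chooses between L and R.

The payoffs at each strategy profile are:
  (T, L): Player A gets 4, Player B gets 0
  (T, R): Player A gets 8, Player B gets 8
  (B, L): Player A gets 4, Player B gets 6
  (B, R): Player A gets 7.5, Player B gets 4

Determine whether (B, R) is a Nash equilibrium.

At (B, R), Player A earns 7.5; switching to T would give 8, so Player A would deviate.
Player B earns 4; switching to L would give 6, so Player B would deviate.
Since at least one player can profitably deviate, this is not a Nash equilibrium.

No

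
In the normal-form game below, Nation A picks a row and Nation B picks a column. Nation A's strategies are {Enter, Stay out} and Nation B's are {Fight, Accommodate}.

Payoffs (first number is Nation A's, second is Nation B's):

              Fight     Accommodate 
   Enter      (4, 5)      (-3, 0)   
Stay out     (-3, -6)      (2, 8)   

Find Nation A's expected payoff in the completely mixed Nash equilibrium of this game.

-1/12

First find q, the probability Nation B plays Fight, from Nation A's indifference between Enter and Stay out: 4q − 3(1−q) = −3q + 2(1−q), giving q = 5/12.
Since Nation A is indifferent in equilibrium, Nation A's expected payoff equals the payoff from either row against (5/12, 7/12). Using Enter: 4(5/12) − 3(7/12) = -1/12.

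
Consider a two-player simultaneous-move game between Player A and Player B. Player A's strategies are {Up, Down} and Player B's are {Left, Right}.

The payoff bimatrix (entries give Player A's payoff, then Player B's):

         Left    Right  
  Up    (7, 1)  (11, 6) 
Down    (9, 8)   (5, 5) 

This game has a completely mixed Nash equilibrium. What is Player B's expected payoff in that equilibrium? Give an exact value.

43/8

First find p, the probability Player A plays Up, from Player B's indifference between Left and Right: p + 8(1−p) = 6p + 5(1−p), giving p = 3/8.
Since Player B is indifferent in equilibrium, Player B's expected payoff equals the payoff from either column against (3/8, 5/8). Using Left: (3/8) + 8(5/8) = 43/8.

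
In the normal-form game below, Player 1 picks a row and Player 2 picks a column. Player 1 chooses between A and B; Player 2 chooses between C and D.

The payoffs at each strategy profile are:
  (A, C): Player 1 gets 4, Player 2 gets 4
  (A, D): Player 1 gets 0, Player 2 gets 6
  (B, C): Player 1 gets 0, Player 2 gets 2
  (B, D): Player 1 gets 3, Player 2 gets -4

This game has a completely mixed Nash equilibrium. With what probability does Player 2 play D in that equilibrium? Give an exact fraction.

4/7

Let q be the probability that Player 2 plays C. In a completely mixed equilibrium, Player 1 must be indifferent between A and B.
Player 1's expected payoff from A is 4q; from B it is 3(1−q).
Setting these equal: 4q = −3q + 3, so q = 3/7.
Therefore Player 2 plays D with probability 1 − 3/7 = 4/7.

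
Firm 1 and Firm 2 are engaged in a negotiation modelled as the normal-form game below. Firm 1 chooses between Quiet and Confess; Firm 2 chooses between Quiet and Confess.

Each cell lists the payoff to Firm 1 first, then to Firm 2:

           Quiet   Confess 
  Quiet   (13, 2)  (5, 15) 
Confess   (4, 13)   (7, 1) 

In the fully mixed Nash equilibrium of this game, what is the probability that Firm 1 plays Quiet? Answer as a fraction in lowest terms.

Let x be the probability that Firm 1 plays Quiet. In a completely mixed equilibrium, Firm 2 must be indifferent between Quiet and Confess.
Firm 2's expected payoff from Quiet is 2x + 13(1−x); from Confess it is 15x + (1−x).
Setting these equal: −11x + 13 = 14x + 1, so x = 12/25.

12/25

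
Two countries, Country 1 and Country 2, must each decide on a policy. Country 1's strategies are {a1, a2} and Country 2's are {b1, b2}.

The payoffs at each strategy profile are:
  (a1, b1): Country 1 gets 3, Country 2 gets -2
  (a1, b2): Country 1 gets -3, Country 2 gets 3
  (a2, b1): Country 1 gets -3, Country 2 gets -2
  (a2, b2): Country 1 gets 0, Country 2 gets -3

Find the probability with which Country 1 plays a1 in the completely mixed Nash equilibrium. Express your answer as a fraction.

1/6

Let r be the probability that Country 1 plays a1. In a completely mixed equilibrium, Country 2 must be indifferent between b1 and b2.
Country 2's expected payoff from b1 is −2r − 2(1−r); from b2 it is 3r − 3(1−r).
Setting these equal: -2 = 6r − 3, so r = 1/6.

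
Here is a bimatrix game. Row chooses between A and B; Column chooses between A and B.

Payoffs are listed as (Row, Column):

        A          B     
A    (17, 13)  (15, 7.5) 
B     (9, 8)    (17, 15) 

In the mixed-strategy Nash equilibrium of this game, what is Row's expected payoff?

First find q, the probability Column plays A, from Row's indifference between A and B: 17q + 15(1−q) = 9q + 17(1−q), giving q = 1/5.
Since Row is indifferent in equilibrium, Row's expected payoff equals the payoff from either row against (1/5, 4/5). Using A: 17(1/5) + 15(4/5) = 77/5.

77/5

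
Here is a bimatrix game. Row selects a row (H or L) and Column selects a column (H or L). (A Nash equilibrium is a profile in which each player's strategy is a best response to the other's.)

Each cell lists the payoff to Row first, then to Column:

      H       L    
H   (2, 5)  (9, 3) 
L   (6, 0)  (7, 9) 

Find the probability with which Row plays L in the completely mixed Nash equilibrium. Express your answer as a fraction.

Let r be the probability that Row plays H. In a completely mixed equilibrium, Column must be indifferent between H and L.
Column's expected payoff from H is 5r; from L it is 3r + 9(1−r).
Setting these equal: 5r = −6r + 9, so r = 9/11.
Therefore Row plays L with probability 1 − 9/11 = 2/11.

2/11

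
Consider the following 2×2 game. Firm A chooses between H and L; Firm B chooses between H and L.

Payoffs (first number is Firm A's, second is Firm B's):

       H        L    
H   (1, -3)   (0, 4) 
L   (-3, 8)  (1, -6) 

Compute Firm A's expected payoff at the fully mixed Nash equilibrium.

First find q, the probability Firm B plays H, from Firm A's indifference between H and L: q = −3q + (1−q), giving q = 1/5.
Since Firm A is indifferent in equilibrium, Firm A's expected payoff equals the payoff from either row against (1/5, 4/5). Using H: (1/5) = 1/5.

1/5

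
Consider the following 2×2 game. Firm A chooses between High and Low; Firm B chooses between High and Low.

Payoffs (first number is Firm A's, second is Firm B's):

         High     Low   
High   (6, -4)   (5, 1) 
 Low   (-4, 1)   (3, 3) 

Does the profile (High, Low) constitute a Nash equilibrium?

At (High, Low), Firm A earns 5; switching to Low would give 3, so Firm A has no profitable deviation.
Firm B earns 1; switching to High would give -4, so Firm B has no profitable deviation.
Neither player can gain by a unilateral deviation, so this profile is a Nash equilibrium.

Yes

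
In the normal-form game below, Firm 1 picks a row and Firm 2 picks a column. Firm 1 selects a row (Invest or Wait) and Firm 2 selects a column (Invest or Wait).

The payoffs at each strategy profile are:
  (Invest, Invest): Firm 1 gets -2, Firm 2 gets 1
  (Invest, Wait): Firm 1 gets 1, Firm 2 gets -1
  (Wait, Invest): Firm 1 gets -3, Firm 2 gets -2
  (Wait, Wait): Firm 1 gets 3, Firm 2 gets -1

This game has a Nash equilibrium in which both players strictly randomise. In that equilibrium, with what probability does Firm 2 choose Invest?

2/3

Let y be the probability that Firm 2 plays Invest. In a completely mixed equilibrium, Firm 1 must be indifferent between Invest and Wait.
Firm 1's expected payoff from Invest is −2y + (1−y); from Wait it is −3y + 3(1−y).
Setting these equal: −3y + 1 = −6y + 3, so y = 2/3.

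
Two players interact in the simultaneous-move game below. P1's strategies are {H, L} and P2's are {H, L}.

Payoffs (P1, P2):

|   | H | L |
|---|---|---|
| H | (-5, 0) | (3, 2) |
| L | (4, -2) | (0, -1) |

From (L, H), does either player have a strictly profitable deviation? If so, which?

P2

P1 at (L, H) earns 4; deviating to H yields -5 — not better.
P2 earns -2; deviating to L yields -1 — a strict improvement.
Only P2 has a strictly profitable deviation.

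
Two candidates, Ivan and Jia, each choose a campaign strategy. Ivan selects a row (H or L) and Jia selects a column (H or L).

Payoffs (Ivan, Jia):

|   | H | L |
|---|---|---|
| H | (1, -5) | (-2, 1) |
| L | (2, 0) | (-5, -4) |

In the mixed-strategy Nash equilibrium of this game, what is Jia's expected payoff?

First find p, the probability Ivan plays H, from Jia's indifference between H and L: −5p = p − 4(1−p), giving p = 2/5.
Since Jia is indifferent in equilibrium, Jia's expected payoff equals the payoff from either column against (2/5, 3/5). Using H: −5(2/5) = -2.

-2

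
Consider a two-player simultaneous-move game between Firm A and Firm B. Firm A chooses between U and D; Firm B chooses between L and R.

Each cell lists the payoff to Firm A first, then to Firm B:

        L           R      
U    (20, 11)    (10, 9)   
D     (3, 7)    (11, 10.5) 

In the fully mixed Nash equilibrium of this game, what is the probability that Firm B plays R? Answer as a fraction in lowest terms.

Let y be the probability that Firm B plays L. In a completely mixed equilibrium, Firm A must be indifferent between U and D.
Firm A's expected payoff from U is 20y + 10(1−y); from D it is 3y + 11(1−y).
Setting these equal: 10y + 10 = −8y + 11, so y = 1/18.
Therefore Firm B plays R with probability 1 − 1/18 = 17/18.

17/18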